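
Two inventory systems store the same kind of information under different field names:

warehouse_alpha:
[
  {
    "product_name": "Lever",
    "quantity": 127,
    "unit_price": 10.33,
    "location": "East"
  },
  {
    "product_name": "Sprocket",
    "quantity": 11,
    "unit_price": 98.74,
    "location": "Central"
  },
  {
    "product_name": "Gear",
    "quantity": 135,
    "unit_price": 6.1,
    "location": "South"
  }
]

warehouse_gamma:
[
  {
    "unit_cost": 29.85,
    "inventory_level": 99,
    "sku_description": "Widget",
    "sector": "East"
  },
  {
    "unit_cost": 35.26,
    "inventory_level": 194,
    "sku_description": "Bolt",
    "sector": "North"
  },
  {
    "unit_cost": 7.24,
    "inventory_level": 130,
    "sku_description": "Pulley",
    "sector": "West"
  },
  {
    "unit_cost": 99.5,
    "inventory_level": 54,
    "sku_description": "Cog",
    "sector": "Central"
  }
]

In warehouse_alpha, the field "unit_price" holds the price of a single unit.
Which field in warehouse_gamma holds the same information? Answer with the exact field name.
unit_cost

In warehouse_alpha, "unit_price" holds the price of a single unit.
The fields in warehouse_gamma are: "unit_cost", "inventory_level", "sku_description", "sector".
"unit_cost" is the match: the name refers to the same concept and its values are decimal currency amounts (e.g. 29.85, 35.26).
The other fields ("inventory_level", "sku_description", "sector") hold different kinds of data.

So "unit_price" in warehouse_alpha corresponds to "unit_cost" in warehouse_gamma.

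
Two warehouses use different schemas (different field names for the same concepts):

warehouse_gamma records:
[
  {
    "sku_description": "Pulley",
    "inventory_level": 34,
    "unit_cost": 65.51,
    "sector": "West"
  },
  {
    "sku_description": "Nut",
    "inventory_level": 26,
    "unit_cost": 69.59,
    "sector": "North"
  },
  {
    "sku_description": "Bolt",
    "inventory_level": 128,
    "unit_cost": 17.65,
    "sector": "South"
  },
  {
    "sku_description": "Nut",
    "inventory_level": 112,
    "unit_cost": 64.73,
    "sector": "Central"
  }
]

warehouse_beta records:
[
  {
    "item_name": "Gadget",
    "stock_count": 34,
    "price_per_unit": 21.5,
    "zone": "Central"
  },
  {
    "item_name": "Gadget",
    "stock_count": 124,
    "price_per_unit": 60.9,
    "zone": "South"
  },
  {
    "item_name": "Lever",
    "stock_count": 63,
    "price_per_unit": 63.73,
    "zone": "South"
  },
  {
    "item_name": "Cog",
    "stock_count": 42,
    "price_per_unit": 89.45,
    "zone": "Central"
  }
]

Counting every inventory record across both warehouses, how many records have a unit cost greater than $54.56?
6

Schema mapping: "unit_cost" (warehouse_gamma) = "price_per_unit" (warehouse_beta) = unit cost

Records > $54.56 in warehouse_gamma: 3
Records > $54.56 in warehouse_beta: 3

Total count: 3 + 3 = 6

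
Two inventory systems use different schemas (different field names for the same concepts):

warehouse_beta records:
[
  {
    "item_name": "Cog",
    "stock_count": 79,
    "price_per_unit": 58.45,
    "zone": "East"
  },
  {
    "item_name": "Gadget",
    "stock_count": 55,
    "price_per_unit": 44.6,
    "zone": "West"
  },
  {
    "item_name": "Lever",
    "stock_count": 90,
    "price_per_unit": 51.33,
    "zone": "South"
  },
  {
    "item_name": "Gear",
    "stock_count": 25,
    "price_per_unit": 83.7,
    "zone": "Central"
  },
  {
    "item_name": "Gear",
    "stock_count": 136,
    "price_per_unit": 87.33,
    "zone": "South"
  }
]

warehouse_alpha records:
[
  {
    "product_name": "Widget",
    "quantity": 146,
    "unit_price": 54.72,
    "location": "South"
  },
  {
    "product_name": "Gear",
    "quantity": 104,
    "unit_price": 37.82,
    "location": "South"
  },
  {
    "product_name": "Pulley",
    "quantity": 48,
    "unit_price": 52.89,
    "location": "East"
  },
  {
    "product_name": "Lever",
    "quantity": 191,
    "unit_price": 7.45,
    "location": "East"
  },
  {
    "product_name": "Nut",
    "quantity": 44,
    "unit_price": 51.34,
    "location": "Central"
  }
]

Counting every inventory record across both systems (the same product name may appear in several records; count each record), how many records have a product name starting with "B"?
0

Schema mapping: "item_name" (warehouse_beta) = "product_name" (warehouse_alpha) = product name

Records with product name starting with "B" in warehouse_beta: 0
Records with product name starting with "B" in warehouse_alpha: 0

Total: 0 + 0 = 0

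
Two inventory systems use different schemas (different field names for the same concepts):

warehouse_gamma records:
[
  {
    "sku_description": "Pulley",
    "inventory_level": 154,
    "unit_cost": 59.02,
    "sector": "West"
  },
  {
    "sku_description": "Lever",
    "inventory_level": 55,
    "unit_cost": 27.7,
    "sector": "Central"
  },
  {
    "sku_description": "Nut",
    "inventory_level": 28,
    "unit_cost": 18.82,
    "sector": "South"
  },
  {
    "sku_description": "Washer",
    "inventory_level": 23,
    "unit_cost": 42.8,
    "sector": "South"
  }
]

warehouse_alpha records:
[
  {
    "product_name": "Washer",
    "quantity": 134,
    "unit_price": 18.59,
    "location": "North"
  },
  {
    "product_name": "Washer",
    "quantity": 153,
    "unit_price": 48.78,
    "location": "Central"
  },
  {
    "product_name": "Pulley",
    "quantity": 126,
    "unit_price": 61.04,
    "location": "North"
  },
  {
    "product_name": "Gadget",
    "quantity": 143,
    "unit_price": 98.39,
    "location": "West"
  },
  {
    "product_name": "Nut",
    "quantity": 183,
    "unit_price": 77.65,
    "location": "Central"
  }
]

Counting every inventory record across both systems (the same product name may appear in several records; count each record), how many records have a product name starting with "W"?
3

Schema mapping: "sku_description" (warehouse_gamma) = "product_name" (warehouse_alpha) = product name

Records with product name starting with "W" in warehouse_gamma: 1
Records with product name starting with "W" in warehouse_alpha: 2

Total: 1 + 2 = 3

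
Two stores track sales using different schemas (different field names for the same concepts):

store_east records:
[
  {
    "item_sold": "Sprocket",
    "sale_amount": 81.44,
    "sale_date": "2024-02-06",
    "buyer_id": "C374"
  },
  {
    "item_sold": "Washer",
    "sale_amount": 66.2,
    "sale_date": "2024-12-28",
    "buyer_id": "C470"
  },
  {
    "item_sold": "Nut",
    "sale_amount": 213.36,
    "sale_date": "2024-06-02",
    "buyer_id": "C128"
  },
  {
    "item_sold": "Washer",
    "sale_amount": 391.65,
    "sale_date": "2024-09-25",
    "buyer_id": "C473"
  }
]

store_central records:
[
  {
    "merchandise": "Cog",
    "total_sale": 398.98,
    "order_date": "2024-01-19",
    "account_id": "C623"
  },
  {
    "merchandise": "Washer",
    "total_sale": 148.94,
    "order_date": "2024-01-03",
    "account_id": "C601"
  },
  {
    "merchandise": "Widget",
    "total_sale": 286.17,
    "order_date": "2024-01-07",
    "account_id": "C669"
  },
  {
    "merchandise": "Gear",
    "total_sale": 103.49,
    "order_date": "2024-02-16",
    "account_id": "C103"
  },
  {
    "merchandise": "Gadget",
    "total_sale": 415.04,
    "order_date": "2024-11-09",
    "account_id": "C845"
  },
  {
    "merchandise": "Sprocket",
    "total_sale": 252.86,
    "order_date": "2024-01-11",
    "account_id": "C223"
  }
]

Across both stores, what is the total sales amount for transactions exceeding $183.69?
1958.06

Schema mapping: "sale_amount" (store_east) = "total_sale" (store_central) = sale amount

Sum of sales > $183.69 in store_east: 605.01
Sum of sales > $183.69 in store_central: 1353.05

Total: 605.01 + 1353.05 = 1958.06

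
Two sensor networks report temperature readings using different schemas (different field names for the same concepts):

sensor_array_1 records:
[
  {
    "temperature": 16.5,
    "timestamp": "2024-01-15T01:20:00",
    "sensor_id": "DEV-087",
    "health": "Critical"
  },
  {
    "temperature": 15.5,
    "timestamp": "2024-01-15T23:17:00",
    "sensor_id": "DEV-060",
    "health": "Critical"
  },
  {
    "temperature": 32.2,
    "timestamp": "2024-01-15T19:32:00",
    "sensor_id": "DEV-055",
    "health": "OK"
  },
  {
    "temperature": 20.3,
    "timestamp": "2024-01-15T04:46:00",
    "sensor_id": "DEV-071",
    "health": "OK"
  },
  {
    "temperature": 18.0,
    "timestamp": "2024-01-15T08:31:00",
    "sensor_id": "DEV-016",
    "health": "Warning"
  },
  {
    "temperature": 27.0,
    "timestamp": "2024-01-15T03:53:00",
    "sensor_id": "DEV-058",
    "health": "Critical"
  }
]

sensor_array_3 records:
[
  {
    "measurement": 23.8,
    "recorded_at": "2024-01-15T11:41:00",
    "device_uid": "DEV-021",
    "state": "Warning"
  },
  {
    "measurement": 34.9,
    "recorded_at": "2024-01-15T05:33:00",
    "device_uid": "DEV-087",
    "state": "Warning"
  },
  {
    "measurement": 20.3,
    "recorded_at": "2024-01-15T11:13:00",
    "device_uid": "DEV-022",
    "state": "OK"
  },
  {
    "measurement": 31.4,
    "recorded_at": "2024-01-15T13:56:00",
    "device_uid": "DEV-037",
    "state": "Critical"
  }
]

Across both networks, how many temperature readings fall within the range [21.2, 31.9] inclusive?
3

Schema mapping: "temperature" (sensor_array_1) = "measurement" (sensor_array_3) = temperature

Readings in [21.2, 31.9] from sensor_array_1: 1
Readings in [21.2, 31.9] from sensor_array_3: 2

Total count: 1 + 2 = 3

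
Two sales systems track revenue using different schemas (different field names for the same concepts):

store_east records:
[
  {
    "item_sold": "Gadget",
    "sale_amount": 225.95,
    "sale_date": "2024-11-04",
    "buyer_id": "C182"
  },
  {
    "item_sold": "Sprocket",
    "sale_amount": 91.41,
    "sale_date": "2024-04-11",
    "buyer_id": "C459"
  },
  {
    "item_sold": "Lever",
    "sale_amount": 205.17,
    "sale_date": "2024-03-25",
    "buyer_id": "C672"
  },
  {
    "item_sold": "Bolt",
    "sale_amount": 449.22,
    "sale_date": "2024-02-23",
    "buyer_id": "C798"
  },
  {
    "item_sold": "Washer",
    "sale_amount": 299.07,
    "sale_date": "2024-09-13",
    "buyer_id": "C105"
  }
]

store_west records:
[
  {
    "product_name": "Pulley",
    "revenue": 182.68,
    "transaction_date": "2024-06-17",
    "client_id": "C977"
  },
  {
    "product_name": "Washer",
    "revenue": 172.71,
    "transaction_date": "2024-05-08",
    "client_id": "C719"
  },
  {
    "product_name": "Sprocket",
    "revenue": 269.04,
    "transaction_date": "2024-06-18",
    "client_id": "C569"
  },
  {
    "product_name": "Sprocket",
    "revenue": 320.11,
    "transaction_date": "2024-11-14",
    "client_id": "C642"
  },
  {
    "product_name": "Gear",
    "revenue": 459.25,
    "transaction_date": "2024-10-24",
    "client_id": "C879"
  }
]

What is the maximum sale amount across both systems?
459.25

Reconcile: "sale_amount" (store_east) = "revenue" (store_west) = sale amount

Maximum in store_east: 449.22
Maximum in store_west: 459.25

Overall maximum: max(449.22, 459.25) = 459.25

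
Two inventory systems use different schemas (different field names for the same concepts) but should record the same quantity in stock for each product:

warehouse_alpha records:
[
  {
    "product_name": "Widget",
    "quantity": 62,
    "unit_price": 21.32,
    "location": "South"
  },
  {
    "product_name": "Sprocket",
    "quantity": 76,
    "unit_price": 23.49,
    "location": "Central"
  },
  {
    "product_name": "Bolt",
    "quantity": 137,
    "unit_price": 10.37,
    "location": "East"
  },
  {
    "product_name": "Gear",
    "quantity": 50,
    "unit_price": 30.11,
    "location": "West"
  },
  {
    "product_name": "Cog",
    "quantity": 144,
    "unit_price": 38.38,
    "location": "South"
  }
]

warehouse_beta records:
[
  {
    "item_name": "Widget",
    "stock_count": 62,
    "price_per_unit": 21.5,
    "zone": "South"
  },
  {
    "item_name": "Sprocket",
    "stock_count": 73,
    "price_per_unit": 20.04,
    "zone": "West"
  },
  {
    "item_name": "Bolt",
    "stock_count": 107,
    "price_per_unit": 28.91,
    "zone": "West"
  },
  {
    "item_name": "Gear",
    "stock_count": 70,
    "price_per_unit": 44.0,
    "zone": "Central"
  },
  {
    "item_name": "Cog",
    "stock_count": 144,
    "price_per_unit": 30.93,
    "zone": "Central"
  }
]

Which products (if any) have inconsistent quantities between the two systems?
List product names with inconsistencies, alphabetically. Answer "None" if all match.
Bolt, Gear, Sprocket

Schema mappings:
- "product_name" (warehouse_alpha) = "item_name" (warehouse_beta) = product name
- "quantity" (warehouse_alpha) = "stock_count" (warehouse_beta) = quantity

Comparison:
  Widget: 62 vs 62 - MATCH
  Sprocket: 76 vs 73 - MISMATCH
  Bolt: 137 vs 107 - MISMATCH
  Gear: 50 vs 70 - MISMATCH
  Cog: 144 vs 144 - MATCH

Products with inconsistencies: Bolt, Gear, Sprocket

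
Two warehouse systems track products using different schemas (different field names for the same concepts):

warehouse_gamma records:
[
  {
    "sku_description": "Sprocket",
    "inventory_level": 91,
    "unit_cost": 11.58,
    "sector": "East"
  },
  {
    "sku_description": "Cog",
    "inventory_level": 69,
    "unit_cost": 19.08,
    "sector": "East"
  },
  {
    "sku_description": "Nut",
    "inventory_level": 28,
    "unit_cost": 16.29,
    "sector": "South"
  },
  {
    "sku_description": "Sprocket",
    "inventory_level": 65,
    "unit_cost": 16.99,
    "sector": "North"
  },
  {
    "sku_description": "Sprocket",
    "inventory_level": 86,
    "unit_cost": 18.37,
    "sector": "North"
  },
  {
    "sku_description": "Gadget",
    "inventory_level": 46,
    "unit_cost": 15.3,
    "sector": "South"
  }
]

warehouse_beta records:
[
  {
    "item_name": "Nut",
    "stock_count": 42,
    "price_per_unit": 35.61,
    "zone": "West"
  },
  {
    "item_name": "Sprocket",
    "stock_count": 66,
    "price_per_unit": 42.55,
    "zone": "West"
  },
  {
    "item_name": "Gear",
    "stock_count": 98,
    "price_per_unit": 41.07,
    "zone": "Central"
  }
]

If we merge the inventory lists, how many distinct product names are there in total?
5

Schema mapping: "sku_description" (warehouse_gamma) = "item_name" (warehouse_beta) = product name

Products in warehouse_gamma: ['Cog', 'Gadget', 'Nut', 'Sprocket']
Products in warehouse_beta: ['Gear', 'Nut', 'Sprocket']

Union (unique products): ['Cog', 'Gadget', 'Gear', 'Nut', 'Sprocket']
Count: 5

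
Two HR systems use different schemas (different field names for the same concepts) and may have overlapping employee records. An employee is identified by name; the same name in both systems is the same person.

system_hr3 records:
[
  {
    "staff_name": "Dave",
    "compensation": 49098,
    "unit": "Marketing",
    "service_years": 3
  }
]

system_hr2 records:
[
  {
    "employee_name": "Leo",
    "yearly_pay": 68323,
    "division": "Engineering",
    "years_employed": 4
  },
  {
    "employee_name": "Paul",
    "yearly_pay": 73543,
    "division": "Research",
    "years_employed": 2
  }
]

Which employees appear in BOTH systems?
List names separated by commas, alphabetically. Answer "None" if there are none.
None

Schema mapping: "staff_name" (system_hr3) = "employee_name" (system_hr2) = employee name

Names in system_hr3: ['Dave']
Names in system_hr2: ['Leo', 'Paul']

Intersection: None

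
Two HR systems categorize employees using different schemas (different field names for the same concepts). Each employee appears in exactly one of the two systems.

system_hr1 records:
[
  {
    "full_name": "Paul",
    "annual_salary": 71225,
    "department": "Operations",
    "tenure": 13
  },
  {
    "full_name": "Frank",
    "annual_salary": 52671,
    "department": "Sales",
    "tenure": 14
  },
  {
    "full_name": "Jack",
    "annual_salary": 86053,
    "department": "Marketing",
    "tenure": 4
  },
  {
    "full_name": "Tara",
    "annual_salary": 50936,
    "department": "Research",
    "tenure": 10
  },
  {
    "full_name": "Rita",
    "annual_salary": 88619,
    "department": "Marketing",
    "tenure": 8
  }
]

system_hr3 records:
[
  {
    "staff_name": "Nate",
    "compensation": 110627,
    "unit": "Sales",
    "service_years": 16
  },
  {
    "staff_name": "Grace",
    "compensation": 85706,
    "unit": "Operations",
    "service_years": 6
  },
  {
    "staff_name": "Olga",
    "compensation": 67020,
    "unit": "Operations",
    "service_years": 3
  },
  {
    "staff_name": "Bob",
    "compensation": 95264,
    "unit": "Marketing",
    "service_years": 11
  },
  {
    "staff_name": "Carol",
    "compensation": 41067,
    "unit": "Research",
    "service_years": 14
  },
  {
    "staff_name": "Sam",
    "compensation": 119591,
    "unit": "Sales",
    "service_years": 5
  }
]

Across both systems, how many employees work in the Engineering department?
0

Schema mapping: "department" (system_hr1) = "unit" (system_hr3) = department

Engineering employees in system_hr1: 0
Engineering employees in system_hr3: 0

Total in Engineering: 0 + 0 = 0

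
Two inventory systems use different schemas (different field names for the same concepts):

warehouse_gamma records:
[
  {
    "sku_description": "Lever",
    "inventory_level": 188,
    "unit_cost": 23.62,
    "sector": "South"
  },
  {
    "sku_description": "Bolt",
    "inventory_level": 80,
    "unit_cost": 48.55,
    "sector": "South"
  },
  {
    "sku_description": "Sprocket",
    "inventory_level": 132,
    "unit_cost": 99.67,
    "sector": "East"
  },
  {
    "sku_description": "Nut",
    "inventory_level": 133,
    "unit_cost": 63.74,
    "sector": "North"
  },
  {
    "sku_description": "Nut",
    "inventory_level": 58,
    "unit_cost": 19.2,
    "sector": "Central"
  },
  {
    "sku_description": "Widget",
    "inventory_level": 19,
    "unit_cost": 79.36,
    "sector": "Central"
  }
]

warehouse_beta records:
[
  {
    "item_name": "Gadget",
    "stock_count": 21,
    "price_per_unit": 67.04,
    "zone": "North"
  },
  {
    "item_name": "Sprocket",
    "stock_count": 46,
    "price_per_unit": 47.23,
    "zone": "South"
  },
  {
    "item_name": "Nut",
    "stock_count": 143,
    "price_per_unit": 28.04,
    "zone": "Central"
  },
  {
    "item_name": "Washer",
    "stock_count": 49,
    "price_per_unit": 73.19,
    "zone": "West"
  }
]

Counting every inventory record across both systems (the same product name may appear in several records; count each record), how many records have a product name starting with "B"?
1

Schema mapping: "sku_description" (warehouse_gamma) = "item_name" (warehouse_beta) = product name

Records with product name starting with "B" in warehouse_gamma: 1
Records with product name starting with "B" in warehouse_beta: 0

Total: 1 + 0 = 1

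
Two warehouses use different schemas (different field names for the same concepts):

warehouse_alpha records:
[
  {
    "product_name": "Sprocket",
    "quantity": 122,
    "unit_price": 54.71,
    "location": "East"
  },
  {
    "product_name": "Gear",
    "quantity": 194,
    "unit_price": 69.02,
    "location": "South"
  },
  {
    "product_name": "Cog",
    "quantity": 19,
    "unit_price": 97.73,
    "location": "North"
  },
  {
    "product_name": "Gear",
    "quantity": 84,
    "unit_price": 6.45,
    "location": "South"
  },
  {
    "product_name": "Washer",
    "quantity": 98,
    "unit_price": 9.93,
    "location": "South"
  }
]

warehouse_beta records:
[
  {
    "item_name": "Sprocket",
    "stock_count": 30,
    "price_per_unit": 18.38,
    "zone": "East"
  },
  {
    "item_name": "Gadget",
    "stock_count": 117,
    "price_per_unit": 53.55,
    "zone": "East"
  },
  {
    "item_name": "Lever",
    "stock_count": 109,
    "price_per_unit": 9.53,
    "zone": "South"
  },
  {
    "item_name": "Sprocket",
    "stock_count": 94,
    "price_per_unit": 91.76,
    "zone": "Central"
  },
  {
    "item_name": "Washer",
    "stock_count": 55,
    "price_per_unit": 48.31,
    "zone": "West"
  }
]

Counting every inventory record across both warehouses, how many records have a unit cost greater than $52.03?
5

Schema mapping: "unit_price" (warehouse_alpha) = "price_per_unit" (warehouse_beta) = unit cost

Records > $52.03 in warehouse_alpha: 3
Records > $52.03 in warehouse_beta: 2

Total count: 3 + 2 = 5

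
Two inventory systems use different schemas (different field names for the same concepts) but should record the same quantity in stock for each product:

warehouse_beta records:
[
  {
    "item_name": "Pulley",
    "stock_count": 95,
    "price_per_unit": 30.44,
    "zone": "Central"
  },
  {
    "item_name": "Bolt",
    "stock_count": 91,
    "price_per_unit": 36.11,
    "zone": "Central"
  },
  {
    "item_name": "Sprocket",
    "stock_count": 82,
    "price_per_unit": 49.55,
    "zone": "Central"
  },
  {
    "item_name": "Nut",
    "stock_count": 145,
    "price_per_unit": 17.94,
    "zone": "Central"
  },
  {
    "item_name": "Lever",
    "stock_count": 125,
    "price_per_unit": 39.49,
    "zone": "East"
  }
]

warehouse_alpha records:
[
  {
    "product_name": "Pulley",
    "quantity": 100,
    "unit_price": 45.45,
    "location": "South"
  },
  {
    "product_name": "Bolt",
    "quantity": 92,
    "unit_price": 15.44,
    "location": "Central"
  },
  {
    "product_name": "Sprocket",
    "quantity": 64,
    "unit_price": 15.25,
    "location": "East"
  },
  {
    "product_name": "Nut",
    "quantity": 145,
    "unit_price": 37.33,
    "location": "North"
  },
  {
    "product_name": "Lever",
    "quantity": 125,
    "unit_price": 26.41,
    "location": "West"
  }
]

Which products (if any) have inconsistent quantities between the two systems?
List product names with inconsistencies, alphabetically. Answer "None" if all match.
Bolt, Pulley, Sprocket

Schema mappings:
- "item_name" (warehouse_beta) = "product_name" (warehouse_alpha) = product name
- "stock_count" (warehouse_beta) = "quantity" (warehouse_alpha) = quantity

Comparison:
  Pulley: 95 vs 100 - MISMATCH
  Bolt: 91 vs 92 - MISMATCH
  Sprocket: 82 vs 64 - MISMATCH
  Nut: 145 vs 145 - MATCH
  Lever: 125 vs 125 - MATCH

Products with inconsistencies: Bolt, Pulley, Sprocket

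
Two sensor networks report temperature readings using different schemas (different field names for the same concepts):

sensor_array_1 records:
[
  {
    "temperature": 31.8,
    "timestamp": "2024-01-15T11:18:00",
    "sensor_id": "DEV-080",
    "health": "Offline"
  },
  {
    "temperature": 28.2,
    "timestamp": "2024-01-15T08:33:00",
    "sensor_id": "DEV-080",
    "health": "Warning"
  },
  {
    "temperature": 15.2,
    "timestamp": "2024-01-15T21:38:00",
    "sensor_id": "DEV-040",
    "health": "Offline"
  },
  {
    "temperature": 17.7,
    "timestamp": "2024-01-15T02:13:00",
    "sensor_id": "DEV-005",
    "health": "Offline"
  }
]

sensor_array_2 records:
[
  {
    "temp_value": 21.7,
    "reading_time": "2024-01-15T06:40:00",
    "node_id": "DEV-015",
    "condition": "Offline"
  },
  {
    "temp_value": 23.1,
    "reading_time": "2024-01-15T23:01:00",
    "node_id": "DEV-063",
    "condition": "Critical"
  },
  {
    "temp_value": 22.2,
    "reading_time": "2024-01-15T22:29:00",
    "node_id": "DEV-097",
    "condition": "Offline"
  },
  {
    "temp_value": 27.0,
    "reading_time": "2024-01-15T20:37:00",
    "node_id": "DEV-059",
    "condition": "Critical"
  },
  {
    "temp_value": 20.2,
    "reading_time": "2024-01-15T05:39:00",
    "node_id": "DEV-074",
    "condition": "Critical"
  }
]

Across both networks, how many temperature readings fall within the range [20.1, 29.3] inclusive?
6

Schema mapping: "temperature" (sensor_array_1) = "temp_value" (sensor_array_2) = temperature

Readings in [20.1, 29.3] from sensor_array_1: 1
Readings in [20.1, 29.3] from sensor_array_2: 5

Total count: 1 + 5 = 6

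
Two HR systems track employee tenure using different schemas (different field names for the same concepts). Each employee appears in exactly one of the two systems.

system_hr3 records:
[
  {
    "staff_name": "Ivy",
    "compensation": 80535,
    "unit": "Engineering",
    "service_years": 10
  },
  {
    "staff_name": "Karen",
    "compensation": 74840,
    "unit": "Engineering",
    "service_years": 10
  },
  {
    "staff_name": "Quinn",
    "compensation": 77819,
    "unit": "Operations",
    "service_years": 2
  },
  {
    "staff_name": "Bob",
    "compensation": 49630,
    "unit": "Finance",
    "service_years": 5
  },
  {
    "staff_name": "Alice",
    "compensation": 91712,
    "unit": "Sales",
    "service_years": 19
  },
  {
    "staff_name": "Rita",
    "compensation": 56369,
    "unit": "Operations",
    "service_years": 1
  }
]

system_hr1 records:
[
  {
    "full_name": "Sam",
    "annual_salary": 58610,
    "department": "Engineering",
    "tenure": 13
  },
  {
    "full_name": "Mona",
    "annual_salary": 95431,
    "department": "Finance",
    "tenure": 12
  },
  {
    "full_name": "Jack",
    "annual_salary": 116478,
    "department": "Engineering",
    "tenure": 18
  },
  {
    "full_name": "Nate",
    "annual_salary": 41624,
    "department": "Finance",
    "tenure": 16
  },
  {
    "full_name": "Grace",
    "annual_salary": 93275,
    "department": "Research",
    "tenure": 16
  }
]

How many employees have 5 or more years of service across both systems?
9

Reconcile schemas: "service_years" (system_hr3) = "tenure" (system_hr1) = years of service

From system_hr3: 4 employees with >= 5 years
From system_hr1: 5 employees with >= 5 years

Total: 4 + 5 = 9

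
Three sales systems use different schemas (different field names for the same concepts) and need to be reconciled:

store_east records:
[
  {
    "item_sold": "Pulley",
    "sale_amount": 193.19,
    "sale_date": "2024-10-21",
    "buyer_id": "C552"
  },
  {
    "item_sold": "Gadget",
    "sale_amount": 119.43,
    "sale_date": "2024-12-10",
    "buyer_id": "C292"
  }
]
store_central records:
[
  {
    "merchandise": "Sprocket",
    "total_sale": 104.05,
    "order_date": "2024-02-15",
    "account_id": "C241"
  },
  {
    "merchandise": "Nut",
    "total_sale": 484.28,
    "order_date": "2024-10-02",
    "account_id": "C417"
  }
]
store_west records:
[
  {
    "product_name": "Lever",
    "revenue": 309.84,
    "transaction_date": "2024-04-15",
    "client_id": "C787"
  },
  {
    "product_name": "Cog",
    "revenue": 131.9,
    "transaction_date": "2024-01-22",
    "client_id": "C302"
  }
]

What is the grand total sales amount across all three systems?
1342.69

Schema reconciliation - all amount fields map to sale amount:

store_east (sale_amount): 312.62
store_central (total_sale): 588.33
store_west (revenue): 441.74

Grand total: 1342.69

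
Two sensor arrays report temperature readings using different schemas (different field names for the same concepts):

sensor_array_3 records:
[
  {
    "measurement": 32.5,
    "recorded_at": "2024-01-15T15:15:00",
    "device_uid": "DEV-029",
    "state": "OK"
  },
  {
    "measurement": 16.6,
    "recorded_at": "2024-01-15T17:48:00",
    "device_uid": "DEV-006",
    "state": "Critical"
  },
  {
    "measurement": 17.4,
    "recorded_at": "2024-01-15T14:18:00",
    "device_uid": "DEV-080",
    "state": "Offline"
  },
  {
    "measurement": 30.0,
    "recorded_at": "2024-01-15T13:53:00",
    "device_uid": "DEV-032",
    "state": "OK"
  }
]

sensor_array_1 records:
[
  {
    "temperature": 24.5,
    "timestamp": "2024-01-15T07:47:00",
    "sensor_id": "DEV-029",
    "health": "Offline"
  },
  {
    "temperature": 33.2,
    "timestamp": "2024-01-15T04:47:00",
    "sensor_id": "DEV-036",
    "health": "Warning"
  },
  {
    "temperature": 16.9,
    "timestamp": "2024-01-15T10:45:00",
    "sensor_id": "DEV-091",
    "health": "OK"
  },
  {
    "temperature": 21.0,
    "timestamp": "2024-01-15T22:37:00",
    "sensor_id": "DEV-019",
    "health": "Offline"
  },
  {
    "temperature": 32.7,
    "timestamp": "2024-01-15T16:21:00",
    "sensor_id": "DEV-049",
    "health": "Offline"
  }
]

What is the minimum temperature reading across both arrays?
16.6

Schema mapping: "measurement" (sensor_array_3) = "temperature" (sensor_array_1) = temperature reading

Minimum in sensor_array_3: 16.6
Minimum in sensor_array_1: 16.9

Overall minimum: min(16.6, 16.9) = 16.6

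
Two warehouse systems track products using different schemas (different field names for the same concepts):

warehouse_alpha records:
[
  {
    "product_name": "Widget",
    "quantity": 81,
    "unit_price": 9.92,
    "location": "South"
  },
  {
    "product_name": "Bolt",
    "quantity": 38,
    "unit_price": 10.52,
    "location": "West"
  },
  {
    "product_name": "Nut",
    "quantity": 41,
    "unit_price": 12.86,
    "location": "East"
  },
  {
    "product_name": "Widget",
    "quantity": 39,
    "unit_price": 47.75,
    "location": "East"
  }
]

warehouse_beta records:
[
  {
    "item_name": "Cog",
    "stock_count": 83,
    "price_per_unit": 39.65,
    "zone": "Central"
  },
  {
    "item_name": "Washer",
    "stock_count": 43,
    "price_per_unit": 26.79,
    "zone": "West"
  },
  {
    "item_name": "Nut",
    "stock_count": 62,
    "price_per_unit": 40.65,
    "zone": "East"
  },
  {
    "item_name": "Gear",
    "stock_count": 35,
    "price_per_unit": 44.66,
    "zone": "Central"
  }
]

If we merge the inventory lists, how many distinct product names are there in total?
6

Schema mapping: "product_name" (warehouse_alpha) = "item_name" (warehouse_beta) = product name

Products in warehouse_alpha: ['Bolt', 'Nut', 'Widget']
Products in warehouse_beta: ['Cog', 'Gear', 'Nut', 'Washer']

Union (unique products): ['Bolt', 'Cog', 'Gear', 'Nut', 'Washer', 'Widget']
Count: 6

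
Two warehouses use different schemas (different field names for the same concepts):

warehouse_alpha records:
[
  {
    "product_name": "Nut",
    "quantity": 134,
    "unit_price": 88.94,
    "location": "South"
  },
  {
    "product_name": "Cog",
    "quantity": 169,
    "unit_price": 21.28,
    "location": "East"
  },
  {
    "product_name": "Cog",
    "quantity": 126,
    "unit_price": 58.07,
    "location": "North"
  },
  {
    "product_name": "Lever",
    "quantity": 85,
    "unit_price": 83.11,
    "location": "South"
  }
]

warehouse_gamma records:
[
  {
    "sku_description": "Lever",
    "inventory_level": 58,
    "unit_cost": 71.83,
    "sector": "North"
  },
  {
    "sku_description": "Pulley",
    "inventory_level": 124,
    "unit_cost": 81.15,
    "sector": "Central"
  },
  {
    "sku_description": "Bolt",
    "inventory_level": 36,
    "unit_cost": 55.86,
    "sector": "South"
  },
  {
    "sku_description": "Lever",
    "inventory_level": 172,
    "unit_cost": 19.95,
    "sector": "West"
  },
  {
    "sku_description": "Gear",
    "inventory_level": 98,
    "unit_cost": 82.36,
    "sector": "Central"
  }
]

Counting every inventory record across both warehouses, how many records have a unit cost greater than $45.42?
7

Schema mapping: "unit_price" (warehouse_alpha) = "unit_cost" (warehouse_gamma) = unit cost

Records > $45.42 in warehouse_alpha: 3
Records > $45.42 in warehouse_gamma: 4

Total count: 3 + 4 = 7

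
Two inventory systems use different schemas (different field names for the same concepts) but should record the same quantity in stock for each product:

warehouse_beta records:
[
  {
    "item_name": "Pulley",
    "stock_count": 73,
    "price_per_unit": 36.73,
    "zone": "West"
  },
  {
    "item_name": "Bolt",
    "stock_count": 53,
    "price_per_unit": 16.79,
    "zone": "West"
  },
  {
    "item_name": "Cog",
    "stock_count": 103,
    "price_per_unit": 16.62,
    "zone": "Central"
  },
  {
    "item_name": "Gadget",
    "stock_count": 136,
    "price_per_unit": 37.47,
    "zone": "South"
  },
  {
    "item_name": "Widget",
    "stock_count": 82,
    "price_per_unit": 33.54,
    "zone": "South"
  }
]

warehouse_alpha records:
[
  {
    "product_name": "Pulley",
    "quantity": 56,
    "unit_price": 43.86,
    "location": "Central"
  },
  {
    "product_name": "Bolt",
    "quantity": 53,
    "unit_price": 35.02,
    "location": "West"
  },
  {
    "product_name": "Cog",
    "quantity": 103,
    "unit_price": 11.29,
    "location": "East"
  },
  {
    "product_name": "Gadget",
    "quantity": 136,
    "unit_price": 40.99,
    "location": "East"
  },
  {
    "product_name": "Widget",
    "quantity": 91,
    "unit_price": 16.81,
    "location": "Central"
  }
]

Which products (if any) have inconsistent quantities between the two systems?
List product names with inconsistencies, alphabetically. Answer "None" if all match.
Pulley, Widget

Schema mappings:
- "item_name" (warehouse_beta) = "product_name" (warehouse_alpha) = product name
- "stock_count" (warehouse_beta) = "quantity" (warehouse_alpha) = quantity

Comparison:
  Pulley: 73 vs 56 - MISMATCH
  Bolt: 53 vs 53 - MATCH
  Cog: 103 vs 103 - MATCH
  Gadget: 136 vs 136 - MATCH
  Widget: 82 vs 91 - MISMATCH

Products with inconsistencies: Pulley, Widget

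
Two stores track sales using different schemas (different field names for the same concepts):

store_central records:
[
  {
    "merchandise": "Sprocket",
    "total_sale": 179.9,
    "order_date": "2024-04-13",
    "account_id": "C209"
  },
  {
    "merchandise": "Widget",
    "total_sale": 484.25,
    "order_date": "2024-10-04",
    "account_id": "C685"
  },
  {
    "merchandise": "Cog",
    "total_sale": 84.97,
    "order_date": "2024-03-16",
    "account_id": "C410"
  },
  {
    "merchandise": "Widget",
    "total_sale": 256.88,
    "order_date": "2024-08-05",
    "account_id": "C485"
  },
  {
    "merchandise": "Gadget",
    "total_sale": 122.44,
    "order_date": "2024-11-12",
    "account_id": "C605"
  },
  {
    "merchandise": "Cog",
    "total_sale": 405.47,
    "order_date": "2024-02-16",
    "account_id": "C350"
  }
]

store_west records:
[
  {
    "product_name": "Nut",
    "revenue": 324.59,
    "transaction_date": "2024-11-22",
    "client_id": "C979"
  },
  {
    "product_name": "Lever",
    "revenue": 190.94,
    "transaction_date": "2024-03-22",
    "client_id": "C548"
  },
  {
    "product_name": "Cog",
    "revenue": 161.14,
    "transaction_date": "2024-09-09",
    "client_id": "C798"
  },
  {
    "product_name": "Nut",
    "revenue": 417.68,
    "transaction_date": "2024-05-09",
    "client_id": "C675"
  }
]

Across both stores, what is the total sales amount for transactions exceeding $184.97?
2079.81

Schema mapping: "total_sale" (store_central) = "revenue" (store_west) = sale amount

Sum of sales > $184.97 in store_central: 1146.6
Sum of sales > $184.97 in store_west: 933.21

Total: 1146.6 + 933.21 = 2079.81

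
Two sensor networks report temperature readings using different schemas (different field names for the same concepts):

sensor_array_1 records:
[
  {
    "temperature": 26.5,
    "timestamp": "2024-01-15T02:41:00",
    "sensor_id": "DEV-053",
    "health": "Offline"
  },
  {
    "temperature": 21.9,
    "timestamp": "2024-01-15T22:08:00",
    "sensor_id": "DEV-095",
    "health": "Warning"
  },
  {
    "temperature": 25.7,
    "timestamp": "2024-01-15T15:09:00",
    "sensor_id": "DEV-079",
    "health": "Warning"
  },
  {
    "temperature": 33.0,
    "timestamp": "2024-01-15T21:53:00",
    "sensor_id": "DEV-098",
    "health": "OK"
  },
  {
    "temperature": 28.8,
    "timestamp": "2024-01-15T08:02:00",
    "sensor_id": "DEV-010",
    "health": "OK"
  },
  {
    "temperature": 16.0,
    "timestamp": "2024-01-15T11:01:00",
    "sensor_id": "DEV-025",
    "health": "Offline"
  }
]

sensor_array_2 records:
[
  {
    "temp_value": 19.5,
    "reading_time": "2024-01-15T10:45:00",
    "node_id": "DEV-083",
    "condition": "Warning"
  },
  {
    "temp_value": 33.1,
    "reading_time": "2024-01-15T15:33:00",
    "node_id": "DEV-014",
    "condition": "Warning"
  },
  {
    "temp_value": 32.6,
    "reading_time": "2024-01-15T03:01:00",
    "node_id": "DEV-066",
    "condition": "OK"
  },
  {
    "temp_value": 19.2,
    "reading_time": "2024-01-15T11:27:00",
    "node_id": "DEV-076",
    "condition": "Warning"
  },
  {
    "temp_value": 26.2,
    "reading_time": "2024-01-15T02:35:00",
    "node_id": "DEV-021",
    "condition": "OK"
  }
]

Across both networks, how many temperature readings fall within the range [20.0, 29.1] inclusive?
5

Schema mapping: "temperature" (sensor_array_1) = "temp_value" (sensor_array_2) = temperature

Readings in [20.0, 29.1] from sensor_array_1: 4
Readings in [20.0, 29.1] from sensor_array_2: 1

Total count: 4 + 1 = 5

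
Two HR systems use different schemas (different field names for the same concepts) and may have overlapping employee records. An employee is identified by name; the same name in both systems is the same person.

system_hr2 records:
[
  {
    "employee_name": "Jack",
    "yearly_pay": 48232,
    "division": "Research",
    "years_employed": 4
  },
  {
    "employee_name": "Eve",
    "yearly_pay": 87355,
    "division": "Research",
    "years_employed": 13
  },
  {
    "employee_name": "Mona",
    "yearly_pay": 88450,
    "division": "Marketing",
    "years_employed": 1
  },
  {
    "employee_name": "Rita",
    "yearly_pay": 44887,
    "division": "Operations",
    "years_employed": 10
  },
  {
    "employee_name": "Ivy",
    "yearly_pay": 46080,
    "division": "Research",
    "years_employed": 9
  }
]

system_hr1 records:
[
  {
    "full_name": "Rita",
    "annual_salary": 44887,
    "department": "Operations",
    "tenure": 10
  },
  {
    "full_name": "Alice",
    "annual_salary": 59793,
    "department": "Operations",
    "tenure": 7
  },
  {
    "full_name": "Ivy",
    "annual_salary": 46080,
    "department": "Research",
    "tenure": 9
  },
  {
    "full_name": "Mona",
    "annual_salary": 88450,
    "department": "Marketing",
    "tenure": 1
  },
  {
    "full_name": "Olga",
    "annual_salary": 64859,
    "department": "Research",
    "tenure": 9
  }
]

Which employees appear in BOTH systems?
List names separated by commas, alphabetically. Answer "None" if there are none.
Ivy, Mona, Rita

Schema mapping: "employee_name" (system_hr2) = "full_name" (system_hr1) = employee name

Names in system_hr2: ['Eve', 'Ivy', 'Jack', 'Mona', 'Rita']
Names in system_hr1: ['Alice', 'Ivy', 'Mona', 'Olga', 'Rita']

Intersection: ['Ivy', 'Mona', 'Rita']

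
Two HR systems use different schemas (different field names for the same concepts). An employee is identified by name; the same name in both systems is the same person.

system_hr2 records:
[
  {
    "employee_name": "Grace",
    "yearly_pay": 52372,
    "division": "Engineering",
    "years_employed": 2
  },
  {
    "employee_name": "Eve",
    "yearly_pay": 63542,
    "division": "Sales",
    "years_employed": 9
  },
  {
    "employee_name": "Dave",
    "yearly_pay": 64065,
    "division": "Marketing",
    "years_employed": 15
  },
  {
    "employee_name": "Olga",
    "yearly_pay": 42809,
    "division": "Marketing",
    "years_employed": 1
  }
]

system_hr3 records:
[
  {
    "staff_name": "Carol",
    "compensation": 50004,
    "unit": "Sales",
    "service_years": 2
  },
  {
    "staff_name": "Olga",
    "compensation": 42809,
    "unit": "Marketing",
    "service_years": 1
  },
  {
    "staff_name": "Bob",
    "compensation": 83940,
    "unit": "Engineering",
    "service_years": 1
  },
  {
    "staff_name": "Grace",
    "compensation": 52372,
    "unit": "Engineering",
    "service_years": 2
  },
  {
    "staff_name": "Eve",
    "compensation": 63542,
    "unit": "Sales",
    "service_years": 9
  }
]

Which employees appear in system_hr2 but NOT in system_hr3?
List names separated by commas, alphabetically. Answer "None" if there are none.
Dave

Schema mapping: "employee_name" (system_hr2) = "staff_name" (system_hr3) = employee name

Names in system_hr2: ['Dave', 'Eve', 'Grace', 'Olga']
Names in system_hr3: ['Bob', 'Carol', 'Eve', 'Grace', 'Olga']

In system_hr2 but not system_hr3: ['Dave']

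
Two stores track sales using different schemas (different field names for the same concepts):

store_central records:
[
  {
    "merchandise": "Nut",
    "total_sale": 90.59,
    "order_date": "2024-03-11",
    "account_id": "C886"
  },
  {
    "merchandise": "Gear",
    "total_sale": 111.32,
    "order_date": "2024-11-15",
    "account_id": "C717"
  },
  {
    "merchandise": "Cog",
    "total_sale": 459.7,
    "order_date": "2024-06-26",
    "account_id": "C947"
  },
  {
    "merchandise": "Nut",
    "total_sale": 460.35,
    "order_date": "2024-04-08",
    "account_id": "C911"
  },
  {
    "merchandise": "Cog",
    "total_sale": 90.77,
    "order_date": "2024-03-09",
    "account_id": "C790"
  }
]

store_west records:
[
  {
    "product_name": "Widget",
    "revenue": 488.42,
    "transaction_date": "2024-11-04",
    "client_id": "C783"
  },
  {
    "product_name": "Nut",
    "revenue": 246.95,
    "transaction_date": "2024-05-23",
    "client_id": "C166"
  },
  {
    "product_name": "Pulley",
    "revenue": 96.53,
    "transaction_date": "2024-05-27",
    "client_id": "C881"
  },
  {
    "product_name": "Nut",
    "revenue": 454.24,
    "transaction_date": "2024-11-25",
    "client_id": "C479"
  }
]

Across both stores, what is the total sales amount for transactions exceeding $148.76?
2109.66

Schema mapping: "total_sale" (store_central) = "revenue" (store_west) = sale amount

Sum of sales > $148.76 in store_central: 920.05
Sum of sales > $148.76 in store_west: 1189.61

Total: 920.05 + 1189.61 = 2109.66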